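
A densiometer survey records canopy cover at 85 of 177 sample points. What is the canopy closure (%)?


Formula: Canopy closure = covered points / total points * 100
Closure = 85 / 177 * 100
Closure = 0.4802 * 100 = 48.0%

48.0


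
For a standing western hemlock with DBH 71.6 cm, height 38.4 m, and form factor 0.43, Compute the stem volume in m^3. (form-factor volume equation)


Formula: V = pi * (DBH/200)^2 * H * ff
Radius = DBH/200 = 71.6/200 = 0.358 m
Radius^2 = 0.358^2 = 0.128164 m^2
V = pi * 0.128164 * 38.4 * 0.43
V = 6.648 m^3

6.648


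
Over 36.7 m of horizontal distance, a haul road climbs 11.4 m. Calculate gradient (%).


Formula: Gradient = rise / run * 100
Gradient = 11.4 / 36.7 * 100 = 31.1%

31.1


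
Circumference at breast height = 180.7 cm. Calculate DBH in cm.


Formula: DBH = C / pi
DBH = 180.7 / pi
pi = 3.14159...
DBH = 57.5 cm

57.5


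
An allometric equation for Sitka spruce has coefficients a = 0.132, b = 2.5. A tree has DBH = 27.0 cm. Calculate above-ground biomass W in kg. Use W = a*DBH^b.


Formula: W = a * DBH^b  (allometric power law)
DBH^b = 27.0^2.5 = 3787.9951
W = 0.132 * 3787.9951 = 500.0 kg

500.0


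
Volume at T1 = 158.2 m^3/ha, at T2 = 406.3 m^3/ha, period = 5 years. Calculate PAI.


Formula: PAI = (V_T2 - V_T1) / (T2 - T1)
Volume increment = 406.3 - 158.2 = 248.1 m^3/ha
PAI = 248.1 / 5 = 49.62 m^3/ha/year

49.62


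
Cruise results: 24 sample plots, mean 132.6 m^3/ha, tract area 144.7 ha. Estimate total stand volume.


Formula: Total Volume = Mean Volume per ha * Total Area
Total Volume = 132.6 m^3/ha * 144.7 ha
Total Volume = 19187 m^3

19187


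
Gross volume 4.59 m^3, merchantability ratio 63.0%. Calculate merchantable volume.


Formula: MV = V_total * (merchantable_pct / 100)
Merchantable fraction = 63.0% / 100 = 0.63
MV = 4.59 m^3 * 0.63 = 2.892 m^3

2.892


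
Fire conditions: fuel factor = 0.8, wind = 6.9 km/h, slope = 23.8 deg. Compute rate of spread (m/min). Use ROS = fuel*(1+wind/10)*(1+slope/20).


Formula: ROS = fuel * (1 + wind/10) * (1 + slope/20)
Wind factor = 1 + 6.9/10 = 1.69
Slope factor = 1 + 23.8/20 = 2.19
ROS = 0.8 * 1.69 * 2.19 = 2.96 m/min

2.96


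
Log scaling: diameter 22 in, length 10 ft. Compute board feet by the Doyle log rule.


Doyle: BF = (D - 4)^2 * L / 16
Adjusted diameter = 22 - 4 = 18 in
(D-4)^2 = 18^2 = 324
BF = 324 * 10 / 16 = 203 BF

203


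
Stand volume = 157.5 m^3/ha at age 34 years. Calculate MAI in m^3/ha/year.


Formula: MAI = Total Volume / Stand Age
MAI = 157.5 m^3/ha / 34 years
MAI = 4.63 m^3/ha/year

4.63


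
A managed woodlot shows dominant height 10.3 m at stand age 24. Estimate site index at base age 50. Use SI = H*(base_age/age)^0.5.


Formula: SI = H_dom * (base_age / age)^0.5
Age ratio = 50 / 24 = 2.08333
sqrt(age_ratio) = 1.44338
SI = 10.3 * 1.44338 = 14.9 m

14.9


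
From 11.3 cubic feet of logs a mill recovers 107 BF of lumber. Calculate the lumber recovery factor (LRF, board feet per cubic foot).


Formula: LRF = Lumber Output (BF) / Log Input (ft^3)
LRF = 107 BF / 11.3 ft^3
LRF = 9.47 BF/ft^3

9.47


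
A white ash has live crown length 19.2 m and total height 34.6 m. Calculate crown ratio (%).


Formula: Crown Ratio = (Crown Length / Total Height) * 100
CR = (19.2 m / 34.6 m) * 100
CR = 0.5549 * 100 = 55.5%

55.5


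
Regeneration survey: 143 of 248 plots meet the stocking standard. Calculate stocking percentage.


Formula: Stocking % = stocked plots / total plots * 100
Stocking = 143 / 248 * 100
Stocking = 0.5766 * 100 = 57.7%

57.7


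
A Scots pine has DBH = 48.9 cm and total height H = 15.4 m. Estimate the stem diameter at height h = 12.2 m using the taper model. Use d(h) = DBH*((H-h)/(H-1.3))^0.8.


Taper: d(h) = DBH * ((H - h) / (H - 1.3))^0.8
Numerator = H - h = 15.4 - 12.2 = 3.2 m
Denominator = H - 1.3 = 15.4 - 1.3 = 14.1 m
Ratio = 3.2 / 14.1 = 0.22695
d = 48.9 * 0.22695^0.8 = 14.9 cm

14.9


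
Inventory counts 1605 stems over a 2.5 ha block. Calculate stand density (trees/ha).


Formula: Stand Density = N_trees / Area_ha
Density = 1605 trees / 2.5 ha
Density = 642 trees/ha

642


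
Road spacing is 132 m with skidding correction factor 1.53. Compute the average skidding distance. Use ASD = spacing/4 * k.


Formula: ASD = (spacing / 4) * correction
Uncorrected distance = spacing / 4 = 132 / 4 = 33 m
ASD = 33 * 1.53 = 50 m

50


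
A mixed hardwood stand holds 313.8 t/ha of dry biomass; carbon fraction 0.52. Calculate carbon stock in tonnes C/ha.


Formula: Carbon Stock = Biomass * Carbon Fraction
C = 313.8 t/ha * 0.52
C = 163.2 t C/ha

163.2


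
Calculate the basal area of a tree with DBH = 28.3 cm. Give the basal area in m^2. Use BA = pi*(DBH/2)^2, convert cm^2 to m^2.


Formula: BA = pi * (DBH/2)^2 / 10000  (cm^2 to m^2)
Radius = DBH/2 = 28.3/2 = 14.15 cm
BA = pi * 14.15^2 / 10000
   = 629.0175 cm^2 / 10000
   = 0.0629 m^2

0.0629


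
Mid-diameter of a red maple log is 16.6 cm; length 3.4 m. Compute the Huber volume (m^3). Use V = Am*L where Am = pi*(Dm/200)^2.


Huber: V = Am * L,  Am = pi*(Dm/200)^2
Am = pi*(16.6/200)^2 = 0.021642 m^2
V = 0.021642*3.4 = 0.0736 m^3

0.0736


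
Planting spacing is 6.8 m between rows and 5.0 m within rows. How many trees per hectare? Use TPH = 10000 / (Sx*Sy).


Formula: TPH = 10000 m^2/ha / (spacing_x * spacing_y)
Area per tree = 6.8 m * 5.0 m = 34.0 m^2
TPH = 10000 / 34.0 = 294 trees/ha

294


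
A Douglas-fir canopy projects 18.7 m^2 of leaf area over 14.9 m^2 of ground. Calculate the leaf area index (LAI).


Formula: LAI = total leaf area / ground area  (dimensionless)
LAI = 18.7 m^2 / 14.9 m^2
LAI = 1.26

1.26


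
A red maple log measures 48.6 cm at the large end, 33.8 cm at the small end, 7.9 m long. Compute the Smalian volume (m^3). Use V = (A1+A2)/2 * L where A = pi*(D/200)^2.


Smalian: V = (A1 + A2)/2 * L,  A = pi*(D/200)^2
A1 = pi*(48.6/200)^2 = 0.185508 m^2
A2 = pi*(33.8/200)^2 = 0.089727 m^2
V = (0.185508+0.089727)/2*7.9 = 1.0872 m^3

1.0872


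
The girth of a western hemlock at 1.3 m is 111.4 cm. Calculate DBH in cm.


Formula: DBH = C / pi
DBH = 111.4 / pi
pi = 3.14159...
DBH = 35.5 cm

35.5


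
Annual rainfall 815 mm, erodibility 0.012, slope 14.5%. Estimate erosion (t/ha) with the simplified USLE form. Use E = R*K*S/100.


Formula: E = R * K * S / 100  (simplified USLE)
R * K = 815 * 0.012 = 9.78
E = 9.78 * 14.5 / 100 = 1.42 t/ha

1.42


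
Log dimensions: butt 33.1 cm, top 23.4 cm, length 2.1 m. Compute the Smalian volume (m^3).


Smalian: V = (A1 + A2)/2 * L,  A = pi*(D/200)^2
A1 = pi*(33.1/200)^2 = 0.086049 m^2
A2 = pi*(23.4/200)^2 = 0.043005 m^2
V = (0.086049+0.043005)/2*2.1 = 0.1355 m^3

0.1355


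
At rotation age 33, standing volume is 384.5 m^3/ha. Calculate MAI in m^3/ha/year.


Formula: MAI = Total Volume / Stand Age
MAI = 384.5 m^3/ha / 33 years
MAI = 11.65 m^3/ha/year

11.65


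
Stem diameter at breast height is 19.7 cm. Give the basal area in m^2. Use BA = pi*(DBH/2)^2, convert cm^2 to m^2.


Formula: BA = pi * (DBH/2)^2 / 10000  (cm^2 to m^2)
Radius = DBH/2 = 19.7/2 = 9.85 cm
BA = pi * 9.85^2 / 10000
   = 304.8052 cm^2 / 10000
   = 0.0305 m^2

0.0305


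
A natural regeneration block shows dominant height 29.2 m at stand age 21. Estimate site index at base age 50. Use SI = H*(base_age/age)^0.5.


Formula: SI = H_dom * (base_age / age)^0.5
Age ratio = 50 / 21 = 2.38095
sqrt(age_ratio) = 1.54303
SI = 29.2 * 1.54303 = 45.1 m

45.1


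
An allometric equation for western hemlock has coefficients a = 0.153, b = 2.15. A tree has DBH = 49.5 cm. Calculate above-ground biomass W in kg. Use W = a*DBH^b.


Formula: W = a * DBH^b  (allometric power law)
DBH^b = 49.5^2.15 = 4399.4783
W = 0.153 * 4399.4783 = 673.1 kg

673.1


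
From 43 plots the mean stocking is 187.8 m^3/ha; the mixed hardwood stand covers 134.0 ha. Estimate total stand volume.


Formula: Total Volume = Mean Volume per ha * Total Area
Total Volume = 187.8 m^3/ha * 134.0 ha
Total Volume = 25165 m^3

25165


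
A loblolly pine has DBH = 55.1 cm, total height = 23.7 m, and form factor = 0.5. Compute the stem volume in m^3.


Formula: V = pi * (DBH/200)^2 * H * ff
Radius = DBH/200 = 55.1/200 = 0.2755 m
Radius^2 = 0.2755^2 = 0.07590025 m^2
V = pi * 0.07590025 * 23.7 * 0.5
V = 2.826 m^3

2.826


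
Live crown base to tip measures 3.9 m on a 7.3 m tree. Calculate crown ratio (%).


Formula: Crown Ratio = (Crown Length / Total Height) * 100
CR = (3.9 m / 7.3 m) * 100
CR = 0.5342 * 100 = 53.4%

53.4


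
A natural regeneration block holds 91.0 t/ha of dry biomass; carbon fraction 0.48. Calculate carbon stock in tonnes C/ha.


Formula: Carbon Stock = Biomass * Carbon Fraction
C = 91.0 t/ha * 0.48
C = 43.7 t C/ha

43.7


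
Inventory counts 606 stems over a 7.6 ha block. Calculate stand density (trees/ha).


Formula: Stand Density = N_trees / Area_ha
Density = 606 trees / 7.6 ha
Density = 80 trees/ha

80


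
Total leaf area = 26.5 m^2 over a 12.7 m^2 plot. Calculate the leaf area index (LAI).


Formula: LAI = total leaf area / ground area  (dimensionless)
LAI = 26.5 m^2 / 12.7 m^2
LAI = 2.09

2.09


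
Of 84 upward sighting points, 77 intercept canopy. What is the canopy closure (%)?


Formula: Canopy closure = covered points / total points * 100
Closure = 77 / 84 * 100
Closure = 0.9167 * 100 = 91.7%

91.7


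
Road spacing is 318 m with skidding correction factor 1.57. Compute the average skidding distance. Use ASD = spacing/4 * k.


Formula: ASD = (spacing / 4) * correction
Uncorrected distance = spacing / 4 = 318 / 4 = 79.5 m
ASD = 79.5 * 1.57 = 125 m

125


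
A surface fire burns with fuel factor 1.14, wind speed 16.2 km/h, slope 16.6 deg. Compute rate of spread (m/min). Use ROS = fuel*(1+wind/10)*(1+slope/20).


Formula: ROS = fuel * (1 + wind/10) * (1 + slope/20)
Wind factor = 1 + 16.2/10 = 2.62
Slope factor = 1 + 16.6/20 = 1.83
ROS = 1.14 * 2.62 * 1.83 = 5.47 m/min

5.47


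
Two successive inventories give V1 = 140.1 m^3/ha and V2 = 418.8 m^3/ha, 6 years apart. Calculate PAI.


Formula: PAI = (V_T2 - V_T1) / (T2 - T1)
Volume increment = 418.8 - 140.1 = 278.7 m^3/ha
PAI = 278.7 / 6 = 46.45 m^3/ha/year

46.45


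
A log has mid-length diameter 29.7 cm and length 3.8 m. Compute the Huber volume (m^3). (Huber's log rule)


Huber: V = Am * L,  Am = pi*(Dm/200)^2
Am = pi*(29.7/200)^2 = 0.069279 m^2
V = 0.069279*3.8 = 0.2633 m^3

0.2633


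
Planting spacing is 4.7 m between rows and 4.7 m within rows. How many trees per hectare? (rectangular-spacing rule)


Formula: TPH = 10000 m^2/ha / (spacing_x * spacing_y)
Area per tree = 4.7 m * 4.7 m = 22.09 m^2
TPH = 10000 / 22.09 = 453 trees/ha

453


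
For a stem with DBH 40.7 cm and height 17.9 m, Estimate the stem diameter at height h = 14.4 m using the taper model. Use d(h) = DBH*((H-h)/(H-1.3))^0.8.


Taper: d(h) = DBH * ((H - h) / (H - 1.3))^0.8
Numerator = H - h = 17.9 - 14.4 = 3.5 m
Denominator = H - 1.3 = 17.9 - 1.3 = 16.6 m
Ratio = 3.5 / 16.6 = 0.21084
d = 40.7 * 0.21084^0.8 = 11.7 cm

11.7


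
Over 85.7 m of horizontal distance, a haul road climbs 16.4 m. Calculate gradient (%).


Formula: Gradient = rise / run * 100
Gradient = 16.4 / 85.7 * 100 = 19.1%

19.1


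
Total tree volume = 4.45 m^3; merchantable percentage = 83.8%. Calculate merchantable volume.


Formula: MV = V_total * (merchantable_pct / 100)
Merchantable fraction = 83.8% / 100 = 0.838
MV = 4.45 m^3 * 0.838 = 3.729 m^3

3.729


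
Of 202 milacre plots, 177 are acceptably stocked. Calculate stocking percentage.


Formula: Stocking % = stocked plots / total plots * 100
Stocking = 177 / 202 * 100
Stocking = 0.8762 * 100 = 87.6%

87.6


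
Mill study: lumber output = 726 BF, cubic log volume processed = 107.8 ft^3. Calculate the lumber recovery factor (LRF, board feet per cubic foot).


Formula: LRF = Lumber Output (BF) / Log Input (ft^3)
LRF = 726 BF / 107.8 ft^3
LRF = 6.73 BF/ft^3

6.73


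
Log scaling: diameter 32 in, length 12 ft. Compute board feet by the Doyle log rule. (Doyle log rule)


Doyle: BF = (D - 4)^2 * L / 16
Adjusted diameter = 32 - 4 = 28 in
(D-4)^2 = 28^2 = 784
BF = 784 * 12 / 16 = 588 BF

588


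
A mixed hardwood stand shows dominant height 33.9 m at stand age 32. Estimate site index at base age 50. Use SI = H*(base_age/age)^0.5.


Formula: SI = H_dom * (base_age / age)^0.5
Age ratio = 50 / 32 = 1.5625
sqrt(age_ratio) = 1.25
SI = 33.9 * 1.25 = 42.4 m

42.4


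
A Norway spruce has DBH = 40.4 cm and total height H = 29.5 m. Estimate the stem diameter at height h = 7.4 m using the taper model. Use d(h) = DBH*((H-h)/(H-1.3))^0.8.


Taper: d(h) = DBH * ((H - h) / (H - 1.3))^0.8
Numerator = H - h = 29.5 - 7.4 = 22.1 m
Denominator = H - 1.3 = 29.5 - 1.3 = 28.2 m
Ratio = 22.1 / 28.2 = 0.78369
d = 40.4 * 0.78369^0.8 = 33.2 cm

33.2


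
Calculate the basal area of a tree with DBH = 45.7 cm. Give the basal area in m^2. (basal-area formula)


Formula: BA = pi * (DBH/2)^2 / 10000  (cm^2 to m^2)
Radius = DBH/2 = 45.7/2 = 22.85 cm
BA = pi * 22.85^2 / 10000
   = 1640.2962 cm^2 / 10000
   = 0.164 m^2

0.164


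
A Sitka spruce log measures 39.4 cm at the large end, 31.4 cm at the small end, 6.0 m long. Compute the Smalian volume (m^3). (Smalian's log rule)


Smalian: V = (A1 + A2)/2 * L,  A = pi*(D/200)^2
A1 = pi*(39.4/200)^2 = 0.121922 m^2
A2 = pi*(31.4/200)^2 = 0.077437 m^2
V = (0.121922+0.077437)/2*6.0 = 0.5981 m^3

0.5981


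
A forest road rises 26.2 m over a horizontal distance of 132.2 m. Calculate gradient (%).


Formula: Gradient = rise / run * 100
Gradient = 26.2 / 132.2 * 100 = 19.8%

19.8


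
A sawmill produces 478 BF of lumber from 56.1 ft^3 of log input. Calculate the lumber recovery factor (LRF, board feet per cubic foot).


Formula: LRF = Lumber Output (BF) / Log Input (ft^3)
LRF = 478 BF / 56.1 ft^3
LRF = 8.52 BF/ft^3

8.52


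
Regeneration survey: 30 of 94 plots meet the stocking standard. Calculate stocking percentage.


Formula: Stocking % = stocked plots / total plots * 100
Stocking = 30 / 94 * 100
Stocking = 0.3191 * 100 = 31.9%

31.9


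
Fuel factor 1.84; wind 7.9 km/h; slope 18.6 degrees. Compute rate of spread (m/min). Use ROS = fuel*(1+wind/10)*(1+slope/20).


Formula: ROS = fuel * (1 + wind/10) * (1 + slope/20)
Wind factor = 1 + 7.9/10 = 1.79
Slope factor = 1 + 18.6/20 = 1.93
ROS = 1.84 * 1.79 * 1.93 = 6.36 m/min

6.36


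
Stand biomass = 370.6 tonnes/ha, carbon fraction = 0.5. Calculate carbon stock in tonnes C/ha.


Formula: Carbon Stock = Biomass * Carbon Fraction
C = 370.6 t/ha * 0.5
C = 185.3 t C/ha

185.3


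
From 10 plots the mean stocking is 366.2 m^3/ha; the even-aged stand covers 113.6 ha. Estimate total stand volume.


Formula: Total Volume = Mean Volume per ha * Total Area
Total Volume = 366.2 m^3/ha * 113.6 ha
Total Volume = 41600 m^3

41600


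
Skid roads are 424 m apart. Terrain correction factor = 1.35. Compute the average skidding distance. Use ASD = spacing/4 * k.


Formula: ASD = (spacing / 4) * correction
Uncorrected distance = spacing / 4 = 424 / 4 = 106 m
ASD = 106 * 1.35 = 143 m

143


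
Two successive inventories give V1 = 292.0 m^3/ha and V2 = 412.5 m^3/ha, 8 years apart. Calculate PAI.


Formula: PAI = (V_T2 - V_T1) / (T2 - T1)
Volume increment = 412.5 - 292.0 = 120.5 m^3/ha
PAI = 120.5 / 8 = 15.06 m^3/ha/year

15.06


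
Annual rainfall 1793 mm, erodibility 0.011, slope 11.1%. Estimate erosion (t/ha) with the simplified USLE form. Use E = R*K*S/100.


Formula: E = R * K * S / 100  (simplified USLE)
R * K = 1793 * 0.011 = 19.723
E = 19.723 * 11.1 / 100 = 2.19 t/ha

2.19


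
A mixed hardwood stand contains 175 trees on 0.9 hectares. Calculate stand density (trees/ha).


Formula: Stand Density = N_trees / Area_ha
Density = 175 trees / 0.9 ha
Density = 194 trees/ha

194


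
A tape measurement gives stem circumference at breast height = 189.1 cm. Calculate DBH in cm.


Formula: DBH = C / pi
DBH = 189.1 / pi
pi = 3.14159...
DBH = 60.2 cm

60.2


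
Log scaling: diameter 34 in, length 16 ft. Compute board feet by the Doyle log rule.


Doyle: BF = (D - 4)^2 * L / 16
Adjusted diameter = 34 - 4 = 30 in
(D-4)^2 = 30^2 = 900
BF = 900 * 16 / 16 = 900 BF

900


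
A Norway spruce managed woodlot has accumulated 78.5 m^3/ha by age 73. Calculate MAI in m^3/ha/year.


Formula: MAI = Total Volume / Stand Age
MAI = 78.5 m^3/ha / 73 years
MAI = 1.08 m^3/ha/year

1.08


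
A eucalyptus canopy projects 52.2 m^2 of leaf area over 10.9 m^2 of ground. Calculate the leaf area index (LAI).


Formula: LAI = total leaf area / ground area  (dimensionless)
LAI = 52.2 m^2 / 10.9 m^2
LAI = 4.79

4.79


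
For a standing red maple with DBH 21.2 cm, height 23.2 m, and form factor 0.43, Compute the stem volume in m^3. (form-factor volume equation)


Formula: V = pi * (DBH/200)^2 * H * ff
Radius = DBH/200 = 21.2/200 = 0.106 m
Radius^2 = 0.106^2 = 0.011236 m^2
V = pi * 0.011236 * 23.2 * 0.43
V = 0.352 m^3

0.352


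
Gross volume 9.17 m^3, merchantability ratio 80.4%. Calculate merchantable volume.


Formula: MV = V_total * (merchantable_pct / 100)
Merchantable fraction = 80.4% / 100 = 0.804
MV = 9.17 m^3 * 0.804 = 7.373 m^3

7.373


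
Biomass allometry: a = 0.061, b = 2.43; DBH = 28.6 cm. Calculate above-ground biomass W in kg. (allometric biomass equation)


Formula: W = a * DBH^b  (allometric power law)
DBH^b = 28.6^2.43 = 3459.1505
W = 0.061 * 3459.1505 = 211.0 kg

211.0


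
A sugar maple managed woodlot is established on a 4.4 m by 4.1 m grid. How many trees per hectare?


Formula: TPH = 10000 m^2/ha / (spacing_x * spacing_y)
Area per tree = 4.4 m * 4.1 m = 18.04 m^2
TPH = 10000 / 18.04 = 554 trees/ha

554


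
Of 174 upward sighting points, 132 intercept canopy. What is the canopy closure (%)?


Formula: Canopy closure = covered points / total points * 100
Closure = 132 / 174 * 100
Closure = 0.7586 * 100 = 75.9%

75.9


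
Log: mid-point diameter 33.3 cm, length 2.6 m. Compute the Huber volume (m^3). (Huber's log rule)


Huber: V = Am * L,  Am = pi*(Dm/200)^2
Am = pi*(33.3/200)^2 = 0.087092 m^2
V = 0.087092*2.6 = 0.2264 m^3

0.2264


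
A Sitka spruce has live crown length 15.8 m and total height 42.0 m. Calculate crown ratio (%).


Formula: Crown Ratio = (Crown Length / Total Height) * 100
CR = (15.8 m / 42.0 m) * 100
CR = 0.3762 * 100 = 37.6%

37.6


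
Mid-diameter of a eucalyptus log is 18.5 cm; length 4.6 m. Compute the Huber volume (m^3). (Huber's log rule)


Huber: V = Am * L,  Am = pi*(Dm/200)^2
Am = pi*(18.5/200)^2 = 0.02688 m^2
V = 0.02688*4.6 = 0.1236 m^3

0.1236


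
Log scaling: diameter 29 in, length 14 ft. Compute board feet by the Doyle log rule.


Doyle: BF = (D - 4)^2 * L / 16
Adjusted diameter = 29 - 4 = 25 in
(D-4)^2 = 25^2 = 625
BF = 625 * 14 / 16 = 547 BF

547


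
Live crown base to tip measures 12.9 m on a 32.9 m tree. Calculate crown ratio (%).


Formula: Crown Ratio = (Crown Length / Total Height) * 100
CR = (12.9 m / 32.9 m) * 100
CR = 0.3921 * 100 = 39.2%

39.2


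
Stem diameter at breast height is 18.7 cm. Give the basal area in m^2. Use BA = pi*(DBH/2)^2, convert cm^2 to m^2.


Formula: BA = pi * (DBH/2)^2 / 10000  (cm^2 to m^2)
Radius = DBH/2 = 18.7/2 = 9.35 cm
BA = pi * 9.35^2 / 10000
   = 274.6459 cm^2 / 10000
   = 0.0275 m^2

0.0275


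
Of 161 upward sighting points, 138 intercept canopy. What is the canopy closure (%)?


Formula: Canopy closure = covered points / total points * 100
Closure = 138 / 161 * 100
Closure = 0.8571 * 100 = 85.7%

85.7


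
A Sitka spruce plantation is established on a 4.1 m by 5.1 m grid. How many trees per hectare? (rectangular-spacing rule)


Formula: TPH = 10000 m^2/ha / (spacing_x * spacing_y)
Area per tree = 4.1 m * 5.1 m = 20.91 m^2
TPH = 10000 / 20.91 = 478 trees/ha

478


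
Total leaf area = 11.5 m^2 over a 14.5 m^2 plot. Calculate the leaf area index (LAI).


Formula: LAI = total leaf area / ground area  (dimensionless)
LAI = 11.5 m^2 / 14.5 m^2
LAI = 0.79

0.79


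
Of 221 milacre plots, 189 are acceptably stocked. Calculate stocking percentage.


Formula: Stocking % = stocked plots / total plots * 100
Stocking = 189 / 221 * 100
Stocking = 0.8552 * 100 = 85.5%

85.5


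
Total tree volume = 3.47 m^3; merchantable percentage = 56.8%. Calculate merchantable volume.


Formula: MV = V_total * (merchantable_pct / 100)
Merchantable fraction = 56.8% / 100 = 0.568
MV = 3.47 m^3 * 0.568 = 1.971 m^3

1.971


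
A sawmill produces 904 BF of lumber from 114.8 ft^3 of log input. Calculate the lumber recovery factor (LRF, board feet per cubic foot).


Formula: LRF = Lumber Output (BF) / Log Input (ft^3)
LRF = 904 BF / 114.8 ft^3
LRF = 7.87 BF/ft^3

7.87


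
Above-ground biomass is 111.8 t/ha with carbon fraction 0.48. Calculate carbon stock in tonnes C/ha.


Formula: Carbon Stock = Biomass * Carbon Fraction
C = 111.8 t/ha * 0.48
C = 53.7 t C/ha

53.7


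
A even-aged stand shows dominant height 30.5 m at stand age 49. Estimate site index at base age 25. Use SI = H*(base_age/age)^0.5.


Formula: SI = H_dom * (base_age / age)^0.5
Age ratio = 25 / 49 = 0.5102
sqrt(age_ratio) = 0.71429
SI = 30.5 * 0.71429 = 21.8 m

21.8


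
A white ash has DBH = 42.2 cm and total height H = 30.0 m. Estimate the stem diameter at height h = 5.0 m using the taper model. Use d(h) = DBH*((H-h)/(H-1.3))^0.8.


Taper: d(h) = DBH * ((H - h) / (H - 1.3))^0.8
Numerator = H - h = 30.0 - 5.0 = 25.0 m
Denominator = H - 1.3 = 30.0 - 1.3 = 28.7 m
Ratio = 25.0 / 28.7 = 0.87108
d = 42.2 * 0.87108^0.8 = 37.8 cm

37.8


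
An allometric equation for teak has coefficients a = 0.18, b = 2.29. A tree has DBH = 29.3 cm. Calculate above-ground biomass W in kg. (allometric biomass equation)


Formula: W = a * DBH^b  (allometric power law)
DBH^b = 29.3^2.29 = 2286.2665
W = 0.18 * 2286.2665 = 411.5 kg

411.5


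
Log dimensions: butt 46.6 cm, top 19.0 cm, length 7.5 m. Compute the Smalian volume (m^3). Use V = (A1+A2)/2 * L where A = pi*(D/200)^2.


Smalian: V = (A1 + A2)/2 * L,  A = pi*(D/200)^2
A1 = pi*(46.6/200)^2 = 0.170554 m^2
A2 = pi*(19.0/200)^2 = 0.028353 m^2
V = (0.170554+0.028353)/2*7.5 = 0.7459 m^3

0.7459


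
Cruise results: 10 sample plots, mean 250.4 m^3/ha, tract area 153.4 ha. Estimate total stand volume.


Formula: Total Volume = Mean Volume per ha * Total Area
Total Volume = 250.4 m^3/ha * 153.4 ha
Total Volume = 38411 m^3

38411


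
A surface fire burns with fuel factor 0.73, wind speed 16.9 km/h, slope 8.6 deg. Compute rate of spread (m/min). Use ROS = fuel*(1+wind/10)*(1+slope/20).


Formula: ROS = fuel * (1 + wind/10) * (1 + slope/20)
Wind factor = 1 + 16.9/10 = 2.69
Slope factor = 1 + 8.6/20 = 1.43
ROS = 0.73 * 2.69 * 1.43 = 2.81 m/min

2.81


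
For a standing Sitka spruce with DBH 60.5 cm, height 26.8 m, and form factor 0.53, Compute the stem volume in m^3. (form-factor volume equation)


Formula: V = pi * (DBH/200)^2 * H * ff
Radius = DBH/200 = 60.5/200 = 0.3025 m
Radius^2 = 0.3025^2 = 0.09150625 m^2
V = pi * 0.09150625 * 26.8 * 0.53
V = 4.083 m^3

4.083


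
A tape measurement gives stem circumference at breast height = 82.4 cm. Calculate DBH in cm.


Formula: DBH = C / pi
DBH = 82.4 / pi
pi = 3.14159...
DBH = 26.2 cm

26.2


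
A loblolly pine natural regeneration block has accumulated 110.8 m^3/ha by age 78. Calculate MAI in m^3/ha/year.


Formula: MAI = Total Volume / Stand Age
MAI = 110.8 m^3/ha / 78 years
MAI = 1.42 m^3/ha/year

1.42


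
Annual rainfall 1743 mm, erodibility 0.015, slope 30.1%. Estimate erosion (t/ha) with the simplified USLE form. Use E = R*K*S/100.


Formula: E = R * K * S / 100  (simplified USLE)
R * K = 1743 * 0.015 = 26.145
E = 26.145 * 30.1 / 100 = 7.87 t/ha

7.87


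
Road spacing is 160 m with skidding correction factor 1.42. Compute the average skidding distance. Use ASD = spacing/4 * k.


Formula: ASD = (spacing / 4) * correction
Uncorrected distance = spacing / 4 = 160 / 4 = 40 m
ASD = 40 * 1.42 = 57 m

57


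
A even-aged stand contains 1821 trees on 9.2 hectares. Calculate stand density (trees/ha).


Formula: Stand Density = N_trees / Area_ha
Density = 1821 trees / 9.2 ha
Density = 198 trees/ha

198


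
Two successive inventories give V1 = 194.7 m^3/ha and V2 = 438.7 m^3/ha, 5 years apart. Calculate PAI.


Formula: PAI = (V_T2 - V_T1) / (T2 - T1)
Volume increment = 438.7 - 194.7 = 244.0 m^3/ha
PAI = 244.0 / 5 = 48.8 m^3/ha/year

48.8


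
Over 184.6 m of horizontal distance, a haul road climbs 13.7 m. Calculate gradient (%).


Formula: Gradient = rise / run * 100
Gradient = 13.7 / 184.6 * 100 = 7.4%

7.4


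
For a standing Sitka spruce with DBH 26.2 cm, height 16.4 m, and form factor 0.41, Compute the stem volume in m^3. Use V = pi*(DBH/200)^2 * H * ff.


Formula: V = pi * (DBH/200)^2 * H * ff
Radius = DBH/200 = 26.2/200 = 0.131 m
Radius^2 = 0.131^2 = 0.017161 m^2
V = pi * 0.017161 * 16.4 * 0.41
V = 0.363 m^3

0.363


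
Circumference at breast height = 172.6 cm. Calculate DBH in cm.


Formula: DBH = C / pi
DBH = 172.6 / pi
pi = 3.14159...
DBH = 54.9 cm

54.9


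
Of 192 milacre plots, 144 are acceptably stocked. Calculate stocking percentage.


Formula: Stocking % = stocked plots / total plots * 100
Stocking = 144 / 192 * 100
Stocking = 0.75 * 100 = 75.0%

75.0


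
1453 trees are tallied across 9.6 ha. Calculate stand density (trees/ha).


Formula: Stand Density = N_trees / Area_ha
Density = 1453 trees / 9.6 ha
Density = 151 trees/ha

151


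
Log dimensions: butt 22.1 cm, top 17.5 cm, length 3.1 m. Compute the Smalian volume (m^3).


Smalian: V = (A1 + A2)/2 * L,  A = pi*(D/200)^2
A1 = pi*(22.1/200)^2 = 0.03836 m^2
A2 = pi*(17.5/200)^2 = 0.024053 m^2
V = (0.03836+0.024053)/2*3.1 = 0.0967 m^3

0.0967


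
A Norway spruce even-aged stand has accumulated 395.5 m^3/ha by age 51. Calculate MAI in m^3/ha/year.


Formula: MAI = Total Volume / Stand Age
MAI = 395.5 m^3/ha / 51 years
MAI = 7.75 m^3/ha/year

7.75


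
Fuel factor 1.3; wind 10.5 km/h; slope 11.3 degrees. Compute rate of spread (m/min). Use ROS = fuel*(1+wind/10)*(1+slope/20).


Formula: ROS = fuel * (1 + wind/10) * (1 + slope/20)
Wind factor = 1 + 10.5/10 = 2.05
Slope factor = 1 + 11.3/20 = 1.565
ROS = 1.3 * 2.05 * 1.565 = 4.17 m/min

4.17


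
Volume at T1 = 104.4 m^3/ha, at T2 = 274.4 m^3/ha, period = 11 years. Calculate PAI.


Formula: PAI = (V_T2 - V_T1) / (T2 - T1)
Volume increment = 274.4 - 104.4 = 170.0 m^3/ha
PAI = 170.0 / 11 = 15.45 m^3/ha/year

15.45


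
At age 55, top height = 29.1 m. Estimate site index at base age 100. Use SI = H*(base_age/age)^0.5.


Formula: SI = H_dom * (base_age / age)^0.5
Age ratio = 100 / 55 = 1.81818
sqrt(age_ratio) = 1.3484
SI = 29.1 * 1.3484 = 39.2 m

39.2


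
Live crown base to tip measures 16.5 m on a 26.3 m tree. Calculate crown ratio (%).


Formula: Crown Ratio = (Crown Length / Total Height) * 100
CR = (16.5 m / 26.3 m) * 100
CR = 0.6274 * 100 = 62.7%

62.7


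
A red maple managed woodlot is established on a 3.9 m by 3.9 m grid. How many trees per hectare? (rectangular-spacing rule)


Formula: TPH = 10000 m^2/ha / (spacing_x * spacing_y)
Area per tree = 3.9 m * 3.9 m = 15.21 m^2
TPH = 10000 / 15.21 = 657 trees/ha

657


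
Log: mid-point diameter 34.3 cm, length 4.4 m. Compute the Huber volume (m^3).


Huber: V = Am * L,  Am = pi*(Dm/200)^2
Am = pi*(34.3/200)^2 = 0.092401 m^2
V = 0.092401*4.4 = 0.4066 m^3

0.4066


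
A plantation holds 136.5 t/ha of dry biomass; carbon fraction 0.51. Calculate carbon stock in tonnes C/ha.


Formula: Carbon Stock = Biomass * Carbon Fraction
C = 136.5 t/ha * 0.51
C = 69.6 t C/ha

69.6


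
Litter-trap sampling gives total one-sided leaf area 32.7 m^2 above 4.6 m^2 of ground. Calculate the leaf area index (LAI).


Formula: LAI = total leaf area / ground area  (dimensionless)
LAI = 32.7 m^2 / 4.6 m^2
LAI = 7.11

7.11


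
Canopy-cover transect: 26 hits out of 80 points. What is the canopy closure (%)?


Formula: Canopy closure = covered points / total points * 100
Closure = 26 / 80 * 100
Closure = 0.325 * 100 = 32.5%

32.5


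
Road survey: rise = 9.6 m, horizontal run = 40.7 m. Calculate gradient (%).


Formula: Gradient = rise / run * 100
Gradient = 9.6 / 40.7 * 100 = 23.6%

23.6


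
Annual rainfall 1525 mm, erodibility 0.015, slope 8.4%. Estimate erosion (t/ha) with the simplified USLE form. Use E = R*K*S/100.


Formula: E = R * K * S / 100  (simplified USLE)
R * K = 1525 * 0.015 = 22.875
E = 22.875 * 8.4 / 100 = 1.92 t/ha

1.92


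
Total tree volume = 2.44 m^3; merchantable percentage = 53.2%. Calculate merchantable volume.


Formula: MV = V_total * (merchantable_pct / 100)
Merchantable fraction = 53.2% / 100 = 0.532
MV = 2.44 m^3 * 0.532 = 1.298 m^3

1.298


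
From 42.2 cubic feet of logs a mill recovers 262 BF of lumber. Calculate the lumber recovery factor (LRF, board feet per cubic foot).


Formula: LRF = Lumber Output (BF) / Log Input (ft^3)
LRF = 262 BF / 42.2 ft^3
LRF = 6.21 BF/ft^3

6.21


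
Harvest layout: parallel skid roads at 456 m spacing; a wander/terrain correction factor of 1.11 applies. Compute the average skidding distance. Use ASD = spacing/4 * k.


Formula: ASD = (spacing / 4) * correction
Uncorrected distance = spacing / 4 = 456 / 4 = 114 m
ASD = 114 * 1.11 = 127 m

127


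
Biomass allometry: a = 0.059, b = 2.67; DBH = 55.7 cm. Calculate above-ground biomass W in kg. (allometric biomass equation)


Formula: W = a * DBH^b  (allometric power law)
DBH^b = 55.7^2.67 = 45859.9283
W = 0.059 * 45859.9283 = 2705.7 kg

2705.7


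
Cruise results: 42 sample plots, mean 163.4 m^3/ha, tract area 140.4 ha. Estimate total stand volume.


Formula: Total Volume = Mean Volume per ha * Total Area
Total Volume = 163.4 m^3/ha * 140.4 ha
Total Volume = 22941 m^3

22941


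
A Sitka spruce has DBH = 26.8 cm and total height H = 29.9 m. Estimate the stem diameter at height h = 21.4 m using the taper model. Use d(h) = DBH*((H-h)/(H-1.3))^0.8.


Taper: d(h) = DBH * ((H - h) / (H - 1.3))^0.8
Numerator = H - h = 29.9 - 21.4 = 8.5 m
Denominator = H - 1.3 = 29.9 - 1.3 = 28.6 m
Ratio = 8.5 / 28.6 = 0.2972
d = 26.8 * 0.2972^0.8 = 10.2 cm

10.2


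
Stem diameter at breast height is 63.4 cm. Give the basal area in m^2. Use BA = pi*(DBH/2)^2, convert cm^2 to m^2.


Formula: BA = pi * (DBH/2)^2 / 10000  (cm^2 to m^2)
Radius = DBH/2 = 63.4/2 = 31.7 cm
BA = pi * 31.7^2 / 10000
   = 3156.955 cm^2 / 10000
   = 0.3157 m^2

0.3157


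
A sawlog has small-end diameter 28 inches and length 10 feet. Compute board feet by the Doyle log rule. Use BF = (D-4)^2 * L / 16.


Doyle: BF = (D - 4)^2 * L / 16
Adjusted diameter = 28 - 4 = 24 in
(D-4)^2 = 24^2 = 576
BF = 576 * 10 / 16 = 360 BF

360


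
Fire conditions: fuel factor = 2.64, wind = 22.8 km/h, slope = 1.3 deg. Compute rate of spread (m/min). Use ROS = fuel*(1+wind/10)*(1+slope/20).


Formula: ROS = fuel * (1 + wind/10) * (1 + slope/20)
Wind factor = 1 + 22.8/10 = 3.28
Slope factor = 1 + 1.3/20 = 1.065
ROS = 2.64 * 3.28 * 1.065 = 9.22 m/min

9.22


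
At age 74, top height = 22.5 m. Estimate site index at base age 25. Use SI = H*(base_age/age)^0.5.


Formula: SI = H_dom * (base_age / age)^0.5
Age ratio = 25 / 74 = 0.33784
sqrt(age_ratio) = 0.58124
SI = 22.5 * 0.58124 = 13.1 m

13.1


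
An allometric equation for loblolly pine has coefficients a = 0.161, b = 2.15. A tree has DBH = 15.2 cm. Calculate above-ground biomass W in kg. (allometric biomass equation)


Formula: W = a * DBH^b  (allometric power law)
DBH^b = 15.2^2.15 = 347.5071
W = 0.161 * 347.5071 = 55.9 kg

55.9


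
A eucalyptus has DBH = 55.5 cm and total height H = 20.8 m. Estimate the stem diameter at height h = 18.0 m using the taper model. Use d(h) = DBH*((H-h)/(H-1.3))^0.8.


Taper: d(h) = DBH * ((H - h) / (H - 1.3))^0.8
Numerator = H - h = 20.8 - 18.0 = 2.8 m
Denominator = H - 1.3 = 20.8 - 1.3 = 19.5 m
Ratio = 2.8 / 19.5 = 0.14359
d = 55.5 * 0.14359^0.8 = 11.7 cm

11.7


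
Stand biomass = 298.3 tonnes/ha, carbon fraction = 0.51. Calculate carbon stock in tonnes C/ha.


Formula: Carbon Stock = Biomass * Carbon Fraction
C = 298.3 t/ha * 0.51
C = 152.1 t C/ha

152.1


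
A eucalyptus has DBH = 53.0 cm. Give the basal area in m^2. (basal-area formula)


Formula: BA = pi * (DBH/2)^2 / 10000  (cm^2 to m^2)
Radius = DBH/2 = 53.0/2 = 26.5 cm
BA = pi * 26.5^2 / 10000
   = 2206.1834 cm^2 / 10000
   = 0.2206 m^2

0.2206


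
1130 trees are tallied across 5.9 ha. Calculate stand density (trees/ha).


Formula: Stand Density = N_trees / Area_ha
Density = 1130 trees / 5.9 ha
Density = 192 trees/ha

192


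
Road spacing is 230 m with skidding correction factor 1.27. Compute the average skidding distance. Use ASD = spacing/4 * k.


Formula: ASD = (spacing / 4) * correction
Uncorrected distance = spacing / 4 = 230 / 4 = 57.5 m
ASD = 57.5 * 1.27 = 73 m

73


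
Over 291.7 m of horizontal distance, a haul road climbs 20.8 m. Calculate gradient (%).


Formula: Gradient = rise / run * 100
Gradient = 20.8 / 291.7 * 100 = 7.1%

7.1


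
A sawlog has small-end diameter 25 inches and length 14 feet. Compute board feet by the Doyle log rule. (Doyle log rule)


Doyle: BF = (D - 4)^2 * L / 16
Adjusted diameter = 25 - 4 = 21 in
(D-4)^2 = 21^2 = 441
BF = 441 * 14 / 16 = 386 BF

386


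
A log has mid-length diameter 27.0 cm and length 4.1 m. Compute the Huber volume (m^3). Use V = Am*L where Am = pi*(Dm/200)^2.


Huber: V = Am * L,  Am = pi*(Dm/200)^2
Am = pi*(27.0/200)^2 = 0.057256 m^2
V = 0.057256*4.1 = 0.2347 m^3

0.2347


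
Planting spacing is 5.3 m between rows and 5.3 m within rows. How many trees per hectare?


Formula: TPH = 10000 m^2/ha / (spacing_x * spacing_y)
Area per tree = 5.3 m * 5.3 m = 28.09 m^2
TPH = 10000 / 28.09 = 356 trees/ha

356


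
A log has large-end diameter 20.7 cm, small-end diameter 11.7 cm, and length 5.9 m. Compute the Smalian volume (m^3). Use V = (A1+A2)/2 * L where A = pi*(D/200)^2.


Smalian: V = (A1 + A2)/2 * L,  A = pi*(D/200)^2
A1 = pi*(20.7/200)^2 = 0.033654 m^2
A2 = pi*(11.7/200)^2 = 0.010751 m^2
V = (0.033654+0.010751)/2*5.9 = 0.131 m^3

0.131


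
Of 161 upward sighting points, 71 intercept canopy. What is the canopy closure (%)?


Formula: Canopy closure = covered points / total points * 100
Closure = 71 / 161 * 100
Closure = 0.441 * 100 = 44.1%

44.1


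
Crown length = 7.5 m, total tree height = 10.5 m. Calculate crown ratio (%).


Formula: Crown Ratio = (Crown Length / Total Height) * 100
CR = (7.5 m / 10.5 m) * 100
CR = 0.7143 * 100 = 71.4%

71.4


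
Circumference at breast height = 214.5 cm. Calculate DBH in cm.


Formula: DBH = C / pi
DBH = 214.5 / pi
pi = 3.14159...
DBH = 68.3 cm

68.3


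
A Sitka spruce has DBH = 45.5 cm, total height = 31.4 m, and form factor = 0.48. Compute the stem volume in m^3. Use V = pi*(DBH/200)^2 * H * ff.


Formula: V = pi * (DBH/200)^2 * H * ff
Radius = DBH/200 = 45.5/200 = 0.2275 m
Radius^2 = 0.2275^2 = 0.05175625 m^2
V = pi * 0.05175625 * 31.4 * 0.48
V = 2.451 m^3

2.451


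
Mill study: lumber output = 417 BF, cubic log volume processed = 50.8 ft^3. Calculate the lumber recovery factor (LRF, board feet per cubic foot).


Formula: LRF = Lumber Output (BF) / Log Input (ft^3)
LRF = 417 BF / 50.8 ft^3
LRF = 8.21 BF/ft^3

8.21


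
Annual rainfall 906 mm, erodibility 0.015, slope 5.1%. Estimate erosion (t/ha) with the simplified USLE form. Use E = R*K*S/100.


Formula: E = R * K * S / 100  (simplified USLE)
R * K = 906 * 0.015 = 13.59
E = 13.59 * 5.1 / 100 = 0.69 t/ha

0.69


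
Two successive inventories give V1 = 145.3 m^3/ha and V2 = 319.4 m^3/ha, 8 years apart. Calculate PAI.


Formula: PAI = (V_T2 - V_T1) / (T2 - T1)
Volume increment = 319.4 - 145.3 = 174.1 m^3/ha
PAI = 174.1 / 8 = 21.76 m^3/ha/year

21.76


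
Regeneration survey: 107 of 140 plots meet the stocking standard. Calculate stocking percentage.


Formula: Stocking % = stocked plots / total plots * 100
Stocking = 107 / 140 * 100
Stocking = 0.7643 * 100 = 76.4%

76.4


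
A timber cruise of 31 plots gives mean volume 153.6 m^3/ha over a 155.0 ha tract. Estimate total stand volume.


Formula: Total Volume = Mean Volume per ha * Total Area
Total Volume = 153.6 m^3/ha * 155.0 ha
Total Volume = 23808 m^3

23808


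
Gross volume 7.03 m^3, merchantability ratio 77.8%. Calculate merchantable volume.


Formula: MV = V_total * (merchantable_pct / 100)
Merchantable fraction = 77.8% / 100 = 0.778
MV = 7.03 m^3 * 0.778 = 5.469 m^3

5.469


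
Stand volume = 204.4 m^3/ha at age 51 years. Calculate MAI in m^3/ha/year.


Formula: MAI = Total Volume / Stand Age
MAI = 204.4 m^3/ha / 51 years
MAI = 4.01 m^3/ha/year

4.01


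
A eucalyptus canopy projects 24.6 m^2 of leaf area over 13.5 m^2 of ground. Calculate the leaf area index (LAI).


Formula: LAI = total leaf area / ground area  (dimensionless)
LAI = 24.6 m^2 / 13.5 m^2
LAI = 1.82

1.82


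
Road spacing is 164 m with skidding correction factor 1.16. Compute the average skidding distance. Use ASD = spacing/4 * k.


Formula: ASD = (spacing / 4) * correction
Uncorrected distance = spacing / 4 = 164 / 4 = 41 m
ASD = 41 * 1.16 = 48 m

48


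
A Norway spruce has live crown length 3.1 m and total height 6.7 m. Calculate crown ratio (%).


Formula: Crown Ratio = (Crown Length / Total Height) * 100
CR = (3.1 m / 6.7 m) * 100
CR = 0.4627 * 100 = 46.3%

46.3


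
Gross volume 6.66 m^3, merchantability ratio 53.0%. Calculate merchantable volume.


Formula: MV = V_total * (merchantable_pct / 100)
Merchantable fraction = 53.0% / 100 = 0.53
MV = 6.66 m^3 * 0.53 = 3.53 m^3

3.53


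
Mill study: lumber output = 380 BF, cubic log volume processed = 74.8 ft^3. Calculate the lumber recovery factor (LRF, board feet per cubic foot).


Formula: LRF = Lumber Output (BF) / Log Input (ft^3)
LRF = 380 BF / 74.8 ft^3
LRF = 5.08 BF/ft^3

5.08


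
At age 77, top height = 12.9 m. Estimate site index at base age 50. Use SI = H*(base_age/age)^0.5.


Formula: SI = H_dom * (base_age / age)^0.5
Age ratio = 50 / 77 = 0.64935
sqrt(age_ratio) = 0.80582
SI = 12.9 * 0.80582 = 10.4 m

10.4


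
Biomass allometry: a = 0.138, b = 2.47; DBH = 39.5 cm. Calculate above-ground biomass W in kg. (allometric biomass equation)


Formula: W = a * DBH^b  (allometric power law)
DBH^b = 39.5^2.47 = 8782.0282
W = 0.138 * 8782.0282 = 1211.9 kg

1211.9


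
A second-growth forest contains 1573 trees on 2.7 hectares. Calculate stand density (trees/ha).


Formula: Stand Density = N_trees / Area_ha
Density = 1573 trees / 2.7 ha
Density = 583 trees/ha

583


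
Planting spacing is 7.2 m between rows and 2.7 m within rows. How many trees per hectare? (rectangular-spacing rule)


Formula: TPH = 10000 m^2/ha / (spacing_x * spacing_y)
Area per tree = 7.2 m * 2.7 m = 19.44 m^2
TPH = 10000 / 19.44 = 514 trees/ha

514


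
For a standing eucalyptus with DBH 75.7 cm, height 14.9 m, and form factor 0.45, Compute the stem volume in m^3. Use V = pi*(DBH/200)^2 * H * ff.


Formula: V = pi * (DBH/200)^2 * H * ff
Radius = DBH/200 = 75.7/200 = 0.3785 m
Radius^2 = 0.3785^2 = 0.14326225 m^2
V = pi * 0.14326225 * 14.9 * 0.45
V = 3.018 m^3

3.018


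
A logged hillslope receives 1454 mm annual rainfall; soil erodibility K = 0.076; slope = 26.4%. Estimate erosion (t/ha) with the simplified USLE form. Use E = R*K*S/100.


Formula: E = R * K * S / 100  (simplified USLE)
R * K = 1454 * 0.076 = 110.504
E = 110.504 * 26.4 / 100 = 29.17 t/ha

29.17


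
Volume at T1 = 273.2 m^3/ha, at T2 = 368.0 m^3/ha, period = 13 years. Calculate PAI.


Formula: PAI = (V_T2 - V_T1) / (T2 - T1)
Volume increment = 368.0 - 273.2 = 94.8 m^3/ha
PAI = 94.8 / 13 = 7.29 m^3/ha/year

7.29
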